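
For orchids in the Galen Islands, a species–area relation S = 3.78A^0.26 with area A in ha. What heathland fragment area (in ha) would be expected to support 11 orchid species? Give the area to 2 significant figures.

61 ha

11 = 3.78 × A^0.26  ⇒  A^0.26 = 11/3.78 = 2.91
ln A = ln(2.91) / 0.26 = 1.0682 / 0.26 = 4.1084
A = e^4.1084 ≈ 60.85 ha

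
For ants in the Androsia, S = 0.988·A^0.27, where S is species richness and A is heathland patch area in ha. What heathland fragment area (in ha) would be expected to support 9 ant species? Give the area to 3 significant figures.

9 = 0.988 × A^0.27  ⇒  A^0.27 = 9/0.988 = 9.109
ln A = ln(9.109) / 0.27 = 2.2093 / 0.27 = 8.1826
A = e^8.1826 ≈ 3578 ha

3580 ha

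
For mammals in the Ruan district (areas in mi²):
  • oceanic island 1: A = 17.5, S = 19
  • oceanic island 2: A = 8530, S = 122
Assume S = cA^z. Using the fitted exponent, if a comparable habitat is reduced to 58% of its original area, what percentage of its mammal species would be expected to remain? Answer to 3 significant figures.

z = ln(122/19) / ln(8530/17.5) = 1.8596 / 6.1891 = 0.3005
S_new/S_old = (A_new/A_old)^z = 0.58^0.3005 = exp(0.3005 × -0.5447) = 0.849

84.9%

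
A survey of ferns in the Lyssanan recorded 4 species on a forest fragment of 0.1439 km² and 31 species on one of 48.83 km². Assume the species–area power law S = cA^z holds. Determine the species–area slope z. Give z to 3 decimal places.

0.351

Taking logs: ln S = ln c + z ln A, so z = (ln S₂ − ln S₁)/(ln A₂ − ln A₁).
z = ln(31/4) / ln(48.83/0.1439) = ln(7.75) / ln(339.3) = 2.0477 / 5.8270 = 0.3514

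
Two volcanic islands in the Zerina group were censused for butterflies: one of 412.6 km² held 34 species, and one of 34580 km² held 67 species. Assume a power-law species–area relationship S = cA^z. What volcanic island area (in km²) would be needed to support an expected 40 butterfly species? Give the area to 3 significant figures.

1190 km²

z = ln(67/34) / ln(34580/412.6) = 0.6783 / 4.4286 = 0.1532
c = 34 / 412.6^0.1532 = 34 / 2.516 = 13.52
A = (40/13.52)^(1/0.1532) ⇒ ln A = ln(2.959)/0.1532 = 7.0835
A = e^7.0835 ≈ 1192 km²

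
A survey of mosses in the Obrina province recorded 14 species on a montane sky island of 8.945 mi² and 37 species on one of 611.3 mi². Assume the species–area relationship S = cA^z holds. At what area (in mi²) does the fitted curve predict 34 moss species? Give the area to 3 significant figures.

z = ln(37/14) / ln(611.3/8.945) = 0.9719 / 4.2245 = 0.2301
c = 14 / 8.945^0.2301 = 14 / 1.655 = 8.457
A = (34/8.457)^(1/0.2301) ⇒ ln A = ln(4.02)/0.2301 = 6.0480
A = e^6.0480 ≈ 423.3 mi²

423 mi²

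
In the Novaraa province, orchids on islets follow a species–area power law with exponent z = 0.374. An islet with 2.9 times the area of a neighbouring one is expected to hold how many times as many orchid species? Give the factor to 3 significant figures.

S₂/S₁ = (A₂/A₁)^z = 2.9^0.374
ln(S₂/S₁) = 0.374 × ln 2.9 = 0.374 × 1.0647 = 0.3982
S₂/S₁ = e^0.3982 ≈ 1.489

1.49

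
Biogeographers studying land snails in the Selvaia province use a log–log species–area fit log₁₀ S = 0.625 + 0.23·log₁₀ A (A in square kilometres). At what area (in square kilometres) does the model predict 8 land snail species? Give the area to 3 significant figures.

16.2 square kilometres

8 = 4.217 × A^0.23  ⇒  A^0.23 = 8/4.217 = 1.897
ln A = ln(1.897) / 0.23 = 0.6403 / 0.23 = 2.7840
A = e^2.7840 ≈ 16.18 square kilometres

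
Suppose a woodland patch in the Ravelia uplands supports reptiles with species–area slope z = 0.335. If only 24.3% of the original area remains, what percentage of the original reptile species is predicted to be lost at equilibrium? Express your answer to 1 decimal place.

S_new/S_old = (A_new/A_old)^z = 0.243^0.335
= exp(0.335 × ln 0.243) = exp(0.335 × -1.4147) = exp(-0.4739) ≈ 0.6226
Fraction lost = 1 − 0.6226 = 0.3774

37.7%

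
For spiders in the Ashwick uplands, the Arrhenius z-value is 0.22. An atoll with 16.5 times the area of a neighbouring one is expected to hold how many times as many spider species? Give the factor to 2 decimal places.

S₂/S₁ = (A₂/A₁)^z = 16.5^0.22
ln(S₂/S₁) = 0.22 × ln 16.5 = 0.22 × 2.8034 = 0.6167
S₂/S₁ = e^0.6167 ≈ 1.853

1.85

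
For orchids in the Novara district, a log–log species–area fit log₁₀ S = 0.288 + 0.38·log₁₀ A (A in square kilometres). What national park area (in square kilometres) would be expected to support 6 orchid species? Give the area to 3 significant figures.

6 = 1.941 × A^0.38  ⇒  A^0.38 = 6/1.941 = 3.091
ln A = ln(3.091) / 0.38 = 1.1286 / 0.38 = 2.9700
A = e^2.9700 ≈ 19.49 square kilometres

19.5 square kilometres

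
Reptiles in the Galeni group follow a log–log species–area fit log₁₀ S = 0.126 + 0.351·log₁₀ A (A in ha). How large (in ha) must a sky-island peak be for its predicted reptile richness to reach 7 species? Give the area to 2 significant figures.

110 ha

7 = 1.337 × A^0.351  ⇒  A^0.351 = 7/1.337 = 5.237
ln A = ln(5.237) / 0.351 = 1.6558 / 0.351 = 4.7173
A = e^4.7173 ≈ 111.9 ha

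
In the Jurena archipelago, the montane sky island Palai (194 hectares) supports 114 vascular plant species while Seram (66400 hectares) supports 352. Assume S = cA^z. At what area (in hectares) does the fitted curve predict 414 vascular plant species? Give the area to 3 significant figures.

154000 hectares

z = ln(352/114) / ln(66400/194) = 1.1274 / 5.8356 = 0.1932
c = 114 / 194^0.1932 = 114 / 2.767 = 41.2
A = (414/41.2)^(1/0.1932) ⇒ ln A = ln(10.05)/0.1932 = 11.9432
A = e^11.9432 ≈ 153765 hectares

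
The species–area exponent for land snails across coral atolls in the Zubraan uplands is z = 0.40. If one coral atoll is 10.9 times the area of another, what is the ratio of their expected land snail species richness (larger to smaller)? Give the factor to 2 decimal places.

S₂/S₁ = (A₂/A₁)^z = 10.9^0.4
ln(S₂/S₁) = 0.4 × ln 10.9 = 0.4 × 2.3888 = 0.9555
S₂/S₁ = e^0.9555 ≈ 2.6

2.60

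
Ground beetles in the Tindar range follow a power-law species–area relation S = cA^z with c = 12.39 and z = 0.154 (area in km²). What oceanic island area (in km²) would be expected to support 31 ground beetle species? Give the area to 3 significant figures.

31 = 12.39 × A^0.154  ⇒  A^0.154 = 31/12.39 = 2.502
ln A = ln(2.502) / 0.154 = 0.9171 / 0.154 = 5.9552
A = e^5.9552 ≈ 385.7 km²

386 km²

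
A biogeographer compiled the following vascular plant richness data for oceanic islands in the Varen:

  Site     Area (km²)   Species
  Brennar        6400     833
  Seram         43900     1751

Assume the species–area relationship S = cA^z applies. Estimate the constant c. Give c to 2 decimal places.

z = ln(S₂/S₁) / ln(A₂/A₁) = ln(1751/833) / ln(43900/6400) = 0.7429 / 1.9256 = 0.3858
c = S₁ / A₁^z = 833 / 6400^0.3858 = 833 / 29.41 = 28.33

28.33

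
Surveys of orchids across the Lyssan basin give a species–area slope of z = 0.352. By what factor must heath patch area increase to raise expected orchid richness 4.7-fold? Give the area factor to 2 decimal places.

(A₂/A₁)^0.352 = 4.7, so A₂/A₁ = 4.7^(1/0.352) = 4.7^2.841
ln(A₂/A₁) = ln 4.7 / 0.352 = 1.5476 / 0.352 = 4.3965
A₂/A₁ = e^4.3965 ≈ 81.17

81.17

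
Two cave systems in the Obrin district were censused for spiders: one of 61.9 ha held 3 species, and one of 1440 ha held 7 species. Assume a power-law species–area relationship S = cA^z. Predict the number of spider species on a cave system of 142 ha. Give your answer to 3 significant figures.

3.75

z = ln(7/3) / ln(1440/61.9) = 0.8473 / 3.1469 = 0.2693
c = 3 / 61.9^0.2693 = 3 / 3.037 = 0.9879
S₃ = 0.9879 × 142^0.2693 = 0.9879 × 3.798 ≈ 3.752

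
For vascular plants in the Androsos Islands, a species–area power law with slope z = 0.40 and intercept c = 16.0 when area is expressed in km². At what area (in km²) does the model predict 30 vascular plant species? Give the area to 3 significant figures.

30 = 16 × A^0.4  ⇒  A^0.4 = 30/16 = 1.875
ln A = ln(1.875) / 0.4 = 0.6286 / 0.4 = 1.5715
A = e^1.5715 ≈ 4.814 km²

4.81 km²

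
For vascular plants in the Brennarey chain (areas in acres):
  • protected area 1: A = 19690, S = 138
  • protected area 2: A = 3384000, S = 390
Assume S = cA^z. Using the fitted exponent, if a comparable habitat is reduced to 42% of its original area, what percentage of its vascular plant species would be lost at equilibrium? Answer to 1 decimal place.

16.1%

z = ln(390/138) / ln(3384000/19690) = 1.0389 / 5.1467 = 0.2019
S_new/S_old = (A_new/A_old)^z = 0.42^0.2019 = exp(0.2019 × -0.8675) = 0.8394
Fraction lost = 1 − 0.8394 = 0.1606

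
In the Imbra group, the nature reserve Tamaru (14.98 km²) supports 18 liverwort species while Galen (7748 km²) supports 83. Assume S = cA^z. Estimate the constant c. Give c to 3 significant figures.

9.28

z = ln(S₂/S₁) / ln(A₂/A₁) = ln(83/18) / ln(7748/14.98) = 1.5285 / 6.2485 = 0.2446
c = S₁ / A₁^z = 18 / 14.98^0.2446 = 18 / 1.939 = 9.284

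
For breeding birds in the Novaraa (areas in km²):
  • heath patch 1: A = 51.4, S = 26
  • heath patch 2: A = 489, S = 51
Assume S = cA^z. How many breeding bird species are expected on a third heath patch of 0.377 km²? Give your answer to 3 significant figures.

z = ln(51/26) / ln(489/51.4) = 0.6737 / 2.2527 = 0.2991
c = 26 / 51.4^0.2991 = 26 / 3.249 = 8.003
S₃ = 8.003 × 0.377^0.2991 = 8.003 × 0.747 ≈ 5.978

5.98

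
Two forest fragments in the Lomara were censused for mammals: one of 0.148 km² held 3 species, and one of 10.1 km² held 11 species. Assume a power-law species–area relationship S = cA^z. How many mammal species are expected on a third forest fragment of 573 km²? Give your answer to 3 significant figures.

38.1

z = ln(11/3) / ln(10.1/0.148) = 1.2993 / 4.2231 = 0.3077
c = 3 / 0.148^0.3077 = 3 / 0.5555 = 5.4
S₃ = 5.4 × 573^0.3077 = 5.4 × 7.056 ≈ 38.1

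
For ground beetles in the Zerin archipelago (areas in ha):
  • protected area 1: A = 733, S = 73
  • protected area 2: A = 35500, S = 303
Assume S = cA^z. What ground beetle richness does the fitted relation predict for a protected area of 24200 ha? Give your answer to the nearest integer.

z = ln(303/73) / ln(35500/733) = 1.4233 / 3.8801 = 0.3668
c = 73 / 733^0.3668 = 73 / 11.24 = 6.492
S₃ = 6.492 × 24200^0.3668 = 6.492 × 40.55 ≈ 263.3

263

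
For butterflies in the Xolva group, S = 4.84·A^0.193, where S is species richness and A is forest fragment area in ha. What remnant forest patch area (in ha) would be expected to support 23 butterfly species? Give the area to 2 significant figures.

3200 ha

23 = 4.84 × A^0.193  ⇒  A^0.193 = 23/4.84 = 4.752
ln A = ln(4.752) / 0.193 = 1.5586 / 0.193 = 8.0755
A = e^8.0755 ≈ 3215 ha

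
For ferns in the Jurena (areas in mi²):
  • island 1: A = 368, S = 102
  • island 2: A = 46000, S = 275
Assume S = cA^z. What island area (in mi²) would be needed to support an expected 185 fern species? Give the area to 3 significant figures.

6680 mi²

z = ln(275/102) / ln(46000/368) = 0.9918 / 4.8283 = 0.2054
c = 102 / 368^0.2054 = 102 / 3.366 = 30.31
A = (185/30.31)^(1/0.2054) ⇒ ln A = ln(6.104)/0.2054 = 8.8066
A = e^8.8066 ≈ 6678 mi²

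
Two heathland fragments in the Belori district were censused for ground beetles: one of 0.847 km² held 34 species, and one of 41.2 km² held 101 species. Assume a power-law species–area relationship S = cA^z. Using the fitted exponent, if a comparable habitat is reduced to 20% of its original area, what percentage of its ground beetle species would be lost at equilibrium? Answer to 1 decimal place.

z = ln(101/34) / ln(41.2/0.847) = 1.0888 / 3.8845 = 0.2803
S_new/S_old = (A_new/A_old)^z = 0.2^0.2803 = exp(0.2803 × -1.6094) = 0.6369
Fraction lost = 1 − 0.6369 = 0.3631

36.3%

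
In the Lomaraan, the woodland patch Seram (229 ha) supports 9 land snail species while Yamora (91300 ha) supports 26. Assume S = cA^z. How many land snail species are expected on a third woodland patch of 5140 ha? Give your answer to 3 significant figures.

15.6

z = ln(26/9) / ln(91300/229) = 1.0609 / 5.9882 = 0.1772
c = 9 / 229^0.1772 = 9 / 2.619 = 3.437
S₃ = 3.437 × 5140^0.1772 = 3.437 × 4.544 ≈ 15.62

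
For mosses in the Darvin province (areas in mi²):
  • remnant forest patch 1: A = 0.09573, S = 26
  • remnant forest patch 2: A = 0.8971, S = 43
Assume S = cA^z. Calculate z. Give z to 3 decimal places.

0.225

Taking logs: ln S = ln c + z ln A, so z = (ln S₂ − ln S₁)/(ln A₂ − ln A₁).
z = ln(43/26) / ln(0.8971/0.09573) = ln(1.654) / ln(9.371) = 0.5031 / 2.2376 = 0.2248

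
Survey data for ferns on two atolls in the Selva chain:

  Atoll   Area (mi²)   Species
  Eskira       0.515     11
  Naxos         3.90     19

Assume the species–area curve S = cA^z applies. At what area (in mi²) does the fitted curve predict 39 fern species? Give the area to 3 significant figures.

56.0 mi²

z = ln(19/11) / ln(3.9/0.515) = 0.5465 / 2.0246 = 0.2700
c = 11 / 0.515^0.2700 = 11 / 0.836 = 13.16
A = (39/13.16)^(1/0.2700) ⇒ ln A = ln(2.964)/0.2700 = 4.0248
A = e^4.0248 ≈ 55.97 mi²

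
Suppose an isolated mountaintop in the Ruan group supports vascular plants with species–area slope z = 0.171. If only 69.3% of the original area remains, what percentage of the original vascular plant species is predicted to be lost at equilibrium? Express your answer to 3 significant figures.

S_new/S_old = (A_new/A_old)^z = 0.693^0.171
= exp(0.171 × ln 0.693) = exp(0.171 × -0.3667) = exp(-0.0627) ≈ 0.9392
Fraction lost = 1 − 0.9392 = 0.06078

6.08%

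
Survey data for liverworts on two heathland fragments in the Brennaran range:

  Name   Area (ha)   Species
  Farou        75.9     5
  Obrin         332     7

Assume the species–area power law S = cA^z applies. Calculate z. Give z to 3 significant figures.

Taking logs: ln S = ln c + z ln A, so z = (ln S₂ − ln S₁)/(ln A₂ − ln A₁).
z = ln(7/5) / ln(332/75.9) = ln(1.4) / ln(4.374) = 0.3365 / 1.4757 = 0.2280

0.228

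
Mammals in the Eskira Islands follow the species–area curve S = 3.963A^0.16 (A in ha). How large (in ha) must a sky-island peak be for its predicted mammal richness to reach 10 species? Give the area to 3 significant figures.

10 = 3.963 × A^0.16  ⇒  A^0.16 = 10/3.963 = 2.523
ln A = ln(2.523) / 0.16 = 0.9256 / 0.16 = 5.7849
A = e^5.7849 ≈ 325.3 ha

325 ha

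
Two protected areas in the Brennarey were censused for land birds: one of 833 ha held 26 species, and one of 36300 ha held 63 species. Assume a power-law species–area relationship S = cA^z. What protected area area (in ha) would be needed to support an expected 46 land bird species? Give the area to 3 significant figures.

9490 ha

z = ln(63/26) / ln(36300/833) = 0.8850 / 3.7745 = 0.2345
c = 26 / 833^0.2345 = 26 / 4.84 = 5.372
A = (46/5.372)^(1/0.2345) ⇒ ln A = ln(8.563)/0.2345 = 9.1583
A = e^9.1583 ≈ 9493 ha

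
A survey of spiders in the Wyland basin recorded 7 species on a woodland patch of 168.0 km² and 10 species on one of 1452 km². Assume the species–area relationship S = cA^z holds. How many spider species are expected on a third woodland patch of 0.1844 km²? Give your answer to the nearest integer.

z = ln(10/7) / ln(1452/168) = 0.3567 / 2.1567 = 0.1654
c = 7 / 168^0.1654 = 7 / 2.334 = 3
S₃ = 3 × 0.1844^0.1654 = 3 × 0.7561 ≈ 2.268

2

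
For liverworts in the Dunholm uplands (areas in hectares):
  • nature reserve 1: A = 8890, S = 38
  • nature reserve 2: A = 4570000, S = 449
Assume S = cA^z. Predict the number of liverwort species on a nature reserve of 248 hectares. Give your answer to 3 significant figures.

z = ln(449/38) / ln(4570000/8890) = 2.4694 / 6.2423 = 0.3956
c = 38 / 8890^0.3956 = 38 / 36.49 = 1.041
S₃ = 1.041 × 248^0.3956 = 1.041 × 8.856 ≈ 9.223

9.22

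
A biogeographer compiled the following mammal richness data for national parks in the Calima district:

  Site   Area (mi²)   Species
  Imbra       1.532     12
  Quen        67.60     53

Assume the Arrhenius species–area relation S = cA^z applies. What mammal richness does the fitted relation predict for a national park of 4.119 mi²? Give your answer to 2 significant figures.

18

z = ln(53/12) / ln(67.6/1.532) = 1.4854 / 3.7870 = 0.3922
c = 12 / 1.532^0.3922 = 12 / 1.182 = 10.15
S₃ = 10.15 × 4.119^0.3922 = 10.15 × 1.742 ≈ 17.69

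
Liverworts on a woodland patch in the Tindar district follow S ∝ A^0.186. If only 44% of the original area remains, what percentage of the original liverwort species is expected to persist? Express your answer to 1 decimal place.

S_new/S_old = (A_new/A_old)^z = 0.44^0.186
= exp(0.186 × ln 0.44) = exp(0.186 × -0.8210) = exp(-0.1527) ≈ 0.8584

85.8%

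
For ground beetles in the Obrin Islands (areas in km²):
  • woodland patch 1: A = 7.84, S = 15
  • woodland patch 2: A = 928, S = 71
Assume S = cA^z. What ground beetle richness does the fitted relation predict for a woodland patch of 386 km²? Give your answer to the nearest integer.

z = ln(71/15) / ln(928/7.84) = 1.5546 / 4.7738 = 0.3257
c = 15 / 7.84^0.3257 = 15 / 1.955 = 7.671
S₃ = 7.671 × 386^0.3257 = 7.671 × 6.956 ≈ 53.36

53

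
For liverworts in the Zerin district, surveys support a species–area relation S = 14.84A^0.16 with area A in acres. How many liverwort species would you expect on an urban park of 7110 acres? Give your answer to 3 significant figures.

S = 14.84 × 7110^0.16 = 14.84 × 4.133 ≈ 61.34

61.3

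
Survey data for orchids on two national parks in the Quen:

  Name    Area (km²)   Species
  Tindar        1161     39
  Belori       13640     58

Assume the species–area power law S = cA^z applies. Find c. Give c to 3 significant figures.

12.5

z = ln(S₂/S₁) / ln(A₂/A₁) = ln(58/39) / ln(13640/1161) = 0.3969 / 2.4637 = 0.1611
c = S₁ / A₁^z = 39 / 1161^0.1611 = 39 / 3.117 = 12.51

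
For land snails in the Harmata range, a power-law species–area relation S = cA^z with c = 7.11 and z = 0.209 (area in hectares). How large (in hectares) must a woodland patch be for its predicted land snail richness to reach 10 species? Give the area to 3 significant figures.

10 = 7.11 × A^0.209  ⇒  A^0.209 = 10/7.11 = 1.406
ln A = ln(1.406) / 0.209 = 0.3411 / 0.209 = 1.6320
A = e^1.6320 ≈ 5.114 hectares

5.11 hectares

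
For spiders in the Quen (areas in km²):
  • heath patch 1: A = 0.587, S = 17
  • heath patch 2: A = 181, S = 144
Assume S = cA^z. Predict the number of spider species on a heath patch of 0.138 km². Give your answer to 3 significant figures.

z = ln(144/17) / ln(181/0.587) = 2.1366 / 5.7312 = 0.3728
c = 17 / 0.587^0.3728 = 17 / 0.8199 = 20.73
S₃ = 20.73 × 0.138^0.3728 = 20.73 × 0.4779 ≈ 9.909

9.91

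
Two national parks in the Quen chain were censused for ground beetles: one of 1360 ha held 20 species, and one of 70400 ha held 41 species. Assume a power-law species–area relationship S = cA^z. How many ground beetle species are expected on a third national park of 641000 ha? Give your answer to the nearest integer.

61

z = ln(41/20) / ln(70400/1360) = 0.7178 / 3.9467 = 0.1819
c = 20 / 1360^0.1819 = 20 / 3.715 = 5.384
S₃ = 5.384 × 641000^0.1819 = 5.384 × 11.38 ≈ 61.27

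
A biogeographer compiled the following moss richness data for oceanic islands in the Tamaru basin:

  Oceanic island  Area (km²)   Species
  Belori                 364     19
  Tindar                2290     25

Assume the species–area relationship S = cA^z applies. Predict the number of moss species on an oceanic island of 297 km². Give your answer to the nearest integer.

18

z = ln(25/19) / ln(2290/364) = 0.2744 / 1.8392 = 0.1492
c = 19 / 364^0.1492 = 19 / 2.411 = 7.881
S₃ = 7.881 × 297^0.1492 = 7.881 × 2.339 ≈ 18.43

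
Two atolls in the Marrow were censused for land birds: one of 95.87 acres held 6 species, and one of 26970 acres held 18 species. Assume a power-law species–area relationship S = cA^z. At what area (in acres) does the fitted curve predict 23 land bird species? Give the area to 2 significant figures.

z = ln(18/6) / ln(26970/95.87) = 1.0986 / 5.6395 = 0.1948
c = 6 / 95.87^0.1948 = 6 / 2.432 = 2.467
A = (23/2.467)^(1/0.1948) ⇒ ln A = ln(9.324)/0.1948 = 11.4608
A = e^11.4608 ≈ 94917 acres

95000 acres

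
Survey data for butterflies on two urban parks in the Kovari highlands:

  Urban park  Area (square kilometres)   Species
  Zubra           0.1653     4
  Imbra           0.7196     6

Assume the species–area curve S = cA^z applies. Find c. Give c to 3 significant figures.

z = ln(S₂/S₁) / ln(A₂/A₁) = ln(6/4) / ln(0.7196/0.1653) = 0.4055 / 1.4709 = 0.2757
c = S₁ / A₁^z = 4 / 0.1653^0.2757 = 4 / 0.6089 = 6.57

6.57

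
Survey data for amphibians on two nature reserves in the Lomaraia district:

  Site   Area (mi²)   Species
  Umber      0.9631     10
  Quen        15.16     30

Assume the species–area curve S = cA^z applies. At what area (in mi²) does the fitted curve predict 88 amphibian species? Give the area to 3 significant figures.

226 mi²

z = ln(30/10) / ln(15.16/0.9631) = 1.0986 / 2.7563 = 0.3986
c = 10 / 0.9631^0.3986 = 10 / 0.9851 = 10.15
A = (88/10.15)^(1/0.3986) ⇒ ln A = ln(8.669)/0.3986 = 5.4185
A = e^5.4185 ≈ 225.5 mi²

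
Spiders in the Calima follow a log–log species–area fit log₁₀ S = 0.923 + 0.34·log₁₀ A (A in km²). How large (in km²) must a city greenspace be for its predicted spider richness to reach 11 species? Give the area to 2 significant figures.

11 = 8.375 × A^0.34  ⇒  A^0.34 = 11/8.375 = 1.313
ln A = ln(1.313) / 0.34 = 0.2726 / 0.34 = 0.8018
A = e^0.8018 ≈ 2.23 km²

2.2 km²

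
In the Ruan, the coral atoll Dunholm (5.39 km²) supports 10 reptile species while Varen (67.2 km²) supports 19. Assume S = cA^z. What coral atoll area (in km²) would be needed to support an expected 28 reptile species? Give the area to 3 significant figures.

z = ln(19/10) / ln(67.2/5.39) = 0.6419 / 2.5231 = 0.2544
c = 10 / 5.39^0.2544 = 10 / 1.535 = 6.515
A = (28/6.515)^(1/0.2544) ⇒ ln A = ln(4.298)/0.2544 = 5.7320
A = e^5.7320 ≈ 308.6 km²

309 km²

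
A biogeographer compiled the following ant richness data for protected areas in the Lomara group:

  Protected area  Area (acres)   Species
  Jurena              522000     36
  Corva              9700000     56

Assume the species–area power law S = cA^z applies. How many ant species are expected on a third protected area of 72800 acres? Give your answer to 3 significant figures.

z = ln(56/36) / ln(9700000/522000) = 0.4418 / 2.9222 = 0.1512
c = 36 / 522000^0.1512 = 36 / 7.32 = 4.918
S₃ = 4.918 × 72800^0.1512 = 4.918 × 5.434 ≈ 26.73

26.7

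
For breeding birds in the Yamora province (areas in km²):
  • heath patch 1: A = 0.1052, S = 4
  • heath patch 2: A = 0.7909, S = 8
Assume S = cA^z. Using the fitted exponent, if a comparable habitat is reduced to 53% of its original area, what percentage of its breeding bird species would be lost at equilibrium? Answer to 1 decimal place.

z = ln(8/4) / ln(0.7909/0.1052) = 0.6931 / 2.0173 = 0.3436
S_new/S_old = (A_new/A_old)^z = 0.53^0.3436 = exp(0.3436 × -0.6349) = 0.804
Fraction lost = 1 − 0.804 = 0.196

19.6%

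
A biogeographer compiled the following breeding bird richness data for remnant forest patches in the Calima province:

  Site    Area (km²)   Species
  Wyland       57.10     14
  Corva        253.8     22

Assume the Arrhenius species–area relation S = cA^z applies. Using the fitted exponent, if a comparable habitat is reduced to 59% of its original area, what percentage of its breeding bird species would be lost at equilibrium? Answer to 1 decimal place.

14.8%

z = ln(22/14) / ln(253.8/57.1) = 0.4520 / 1.4917 = 0.3030
S_new/S_old = (A_new/A_old)^z = 0.59^0.3030 = exp(0.3030 × -0.5276) = 0.8523
Fraction lost = 1 − 0.8523 = 0.1477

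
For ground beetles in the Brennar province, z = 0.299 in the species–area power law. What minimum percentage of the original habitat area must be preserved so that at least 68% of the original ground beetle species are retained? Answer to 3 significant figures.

Need (A_new/A_old)^0.299 = 0.68, so A_new/A_old = 0.68^(1/0.299) = 0.68^3.344
ln(A_new/A_old) = ln 0.68 / 0.299 = -0.3857 / 0.299 = -1.2898
A_new/A_old = e^-1.2898 ≈ 0.2753

27.5%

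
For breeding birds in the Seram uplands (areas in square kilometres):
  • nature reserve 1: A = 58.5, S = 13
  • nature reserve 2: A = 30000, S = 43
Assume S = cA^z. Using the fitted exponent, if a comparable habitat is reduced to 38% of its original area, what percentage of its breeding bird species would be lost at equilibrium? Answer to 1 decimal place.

16.9%

z = ln(43/13) / ln(30000/58.5) = 1.1963 / 6.2399 = 0.1917
S_new/S_old = (A_new/A_old)^z = 0.38^0.1917 = exp(0.1917 × -0.9676) = 0.8307
Fraction lost = 1 − 0.8307 = 0.1693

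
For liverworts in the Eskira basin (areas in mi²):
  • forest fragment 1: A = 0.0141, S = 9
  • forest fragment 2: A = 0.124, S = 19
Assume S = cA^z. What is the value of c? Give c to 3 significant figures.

z = ln(S₂/S₁) / ln(A₂/A₁) = ln(19/9) / ln(0.124/0.0141) = 0.7472 / 2.1741 = 0.3437
c = S₁ / A₁^z = 9 / 0.0141^0.3437 = 9 / 0.2312 = 38.93

38.9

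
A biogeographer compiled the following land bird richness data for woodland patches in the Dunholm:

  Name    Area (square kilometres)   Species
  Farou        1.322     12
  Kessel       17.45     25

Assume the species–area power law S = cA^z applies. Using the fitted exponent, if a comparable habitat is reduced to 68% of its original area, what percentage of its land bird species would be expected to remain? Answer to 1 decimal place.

89.6%

z = ln(25/12) / ln(17.45/1.322) = 0.7340 / 2.5802 = 0.2845
S_new/S_old = (A_new/A_old)^z = 0.68^0.2845 = exp(0.2845 × -0.3857) = 0.8961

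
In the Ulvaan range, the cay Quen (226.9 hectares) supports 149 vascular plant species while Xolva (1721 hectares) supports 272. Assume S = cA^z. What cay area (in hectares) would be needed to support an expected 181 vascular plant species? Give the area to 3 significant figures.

437 hectares

z = ln(272/149) / ln(1721/226.9) = 0.6019 / 2.0262 = 0.2970
c = 149 / 226.9^0.2970 = 149 / 5.009 = 29.74
A = (181/29.74)^(1/0.2970) ⇒ ln A = ln(6.085)/0.2970 = 6.0795
A = e^6.0795 ≈ 436.8 hectares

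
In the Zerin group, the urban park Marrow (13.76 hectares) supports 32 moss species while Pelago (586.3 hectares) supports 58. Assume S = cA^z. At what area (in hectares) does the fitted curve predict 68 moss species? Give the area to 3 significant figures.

z = ln(58/32) / ln(586.3/13.76) = 0.5947 / 3.7521 = 0.1585
c = 32 / 13.76^0.1585 = 32 / 1.515 = 21.12
A = (68/21.12)^(1/0.1585) ⇒ ln A = ln(3.22)/0.1585 = 7.3774
A = e^7.3774 ≈ 1599 hectares

1600 hectares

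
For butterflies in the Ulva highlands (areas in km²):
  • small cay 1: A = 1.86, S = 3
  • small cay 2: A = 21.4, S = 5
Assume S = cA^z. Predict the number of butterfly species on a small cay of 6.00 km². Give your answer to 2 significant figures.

3.8

z = ln(5/3) / ln(21.4/1.86) = 0.5108 / 2.4428 = 0.2091
c = 3 / 1.86^0.2091 = 3 / 1.139 = 2.635
S₃ = 2.635 × 6^0.2091 = 2.635 × 1.455 ≈ 3.833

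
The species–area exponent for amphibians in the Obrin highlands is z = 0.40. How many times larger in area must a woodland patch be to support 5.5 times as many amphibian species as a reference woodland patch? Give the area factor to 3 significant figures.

(A₂/A₁)^0.4 = 5.5, so A₂/A₁ = 5.5^(1/0.4) = 5.5^2.5
ln(A₂/A₁) = ln 5.5 / 0.4 = 1.7047 / 0.4 = 4.2619
A₂/A₁ = e^4.2619 ≈ 70.94

70.9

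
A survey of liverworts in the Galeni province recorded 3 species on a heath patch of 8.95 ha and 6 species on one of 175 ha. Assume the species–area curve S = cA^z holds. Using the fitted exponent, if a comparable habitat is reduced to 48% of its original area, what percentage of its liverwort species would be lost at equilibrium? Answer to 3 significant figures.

z = ln(6/3) / ln(175/8.95) = 0.6931 / 2.9731 = 0.2331
S_new/S_old = (A_new/A_old)^z = 0.48^0.2331 = exp(0.2331 × -0.7340) = 0.8427
Fraction lost = 1 − 0.8427 = 0.1573

15.7%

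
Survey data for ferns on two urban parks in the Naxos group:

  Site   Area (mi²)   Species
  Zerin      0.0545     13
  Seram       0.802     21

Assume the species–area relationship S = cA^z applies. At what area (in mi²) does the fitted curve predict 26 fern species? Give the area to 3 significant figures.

2.66 mi²

z = ln(21/13) / ln(0.802/0.0545) = 0.4796 / 2.6889 = 0.1784
c = 13 / 0.0545^0.1784 = 13 / 0.5952 = 21.84
A = (26/21.84)^(1/0.1784) ⇒ ln A = ln(1.19)/0.1784 = 0.9768
A = e^0.9768 ≈ 2.656 mi²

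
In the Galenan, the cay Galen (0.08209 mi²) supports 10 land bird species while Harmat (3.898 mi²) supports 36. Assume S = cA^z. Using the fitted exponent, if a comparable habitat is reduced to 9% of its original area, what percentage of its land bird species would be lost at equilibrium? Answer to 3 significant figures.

z = ln(36/10) / ln(3.898/0.08209) = 1.2809 / 3.8604 = 0.3318
S_new/S_old = (A_new/A_old)^z = 0.09^0.3318 = exp(0.3318 × -2.4079) = 0.4498
Fraction lost = 1 − 0.4498 = 0.5502

55.0%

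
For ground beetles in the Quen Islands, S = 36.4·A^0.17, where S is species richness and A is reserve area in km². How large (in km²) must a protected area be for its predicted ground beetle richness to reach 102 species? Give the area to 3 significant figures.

102 = 36.4 × A^0.17  ⇒  A^0.17 = 102/36.4 = 2.802
ln A = ln(2.802) / 0.17 = 1.0304 / 0.17 = 6.0612
A = e^6.0612 ≈ 428.9 km²

429 km²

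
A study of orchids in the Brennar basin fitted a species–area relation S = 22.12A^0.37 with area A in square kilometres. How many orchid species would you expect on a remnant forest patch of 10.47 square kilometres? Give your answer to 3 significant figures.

52.7

S = 22.12 × 10.47^0.37 = 22.12 × 2.384 ≈ 52.74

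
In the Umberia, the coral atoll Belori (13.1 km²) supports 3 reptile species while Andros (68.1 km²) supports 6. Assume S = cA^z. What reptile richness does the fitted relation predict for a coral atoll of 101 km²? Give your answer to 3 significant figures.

z = ln(6/3) / ln(68.1/13.1) = 0.6931 / 1.6484 = 0.4205
c = 3 / 13.1^0.4205 = 3 / 2.95 = 1.017
S₃ = 1.017 × 101^0.4205 = 1.017 × 6.964 ≈ 7.082

7.08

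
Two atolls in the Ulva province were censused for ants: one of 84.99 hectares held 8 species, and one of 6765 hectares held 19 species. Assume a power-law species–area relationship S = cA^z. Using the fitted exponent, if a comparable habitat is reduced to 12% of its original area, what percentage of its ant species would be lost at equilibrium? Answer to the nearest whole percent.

z = ln(19/8) / ln(6765/84.99) = 0.8650 / 4.3770 = 0.1976
S_new/S_old = (A_new/A_old)^z = 0.12^0.1976 = exp(0.1976 × -2.1203) = 0.6577
Fraction lost = 1 − 0.6577 = 0.3423

34%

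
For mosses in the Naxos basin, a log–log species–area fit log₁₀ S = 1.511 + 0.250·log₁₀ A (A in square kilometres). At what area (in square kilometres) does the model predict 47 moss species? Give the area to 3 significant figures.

4.41 square kilometres

47 = 32.43 × A^0.25  ⇒  A^0.25 = 47/32.43 = 1.449
ln A = ln(1.449) / 0.25 = 0.3709 / 0.25 = 1.4838
A = e^1.4838 ≈ 4.41 square kilometres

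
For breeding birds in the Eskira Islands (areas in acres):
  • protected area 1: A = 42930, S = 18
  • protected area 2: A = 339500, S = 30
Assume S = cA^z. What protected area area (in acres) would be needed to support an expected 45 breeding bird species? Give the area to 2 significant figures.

1800000 acres

z = ln(30/18) / ln(339500/42930) = 0.5108 / 2.0679 = 0.2470
c = 18 / 42930^0.2470 = 18 / 13.94 = 1.291
A = (45/1.291)^(1/0.2470) ⇒ ln A = ln(34.86)/0.2470 = 14.3766
A = e^14.3766 ≈ 1752609 acres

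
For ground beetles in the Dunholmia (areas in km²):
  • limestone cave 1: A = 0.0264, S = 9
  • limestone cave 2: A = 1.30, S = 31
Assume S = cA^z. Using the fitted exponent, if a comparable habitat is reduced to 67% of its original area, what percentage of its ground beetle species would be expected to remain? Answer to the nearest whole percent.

88%

z = ln(31/9) / ln(1.3/0.0264) = 1.2368 / 3.8968 = 0.3174
S_new/S_old = (A_new/A_old)^z = 0.67^0.3174 = exp(0.3174 × -0.4005) = 0.8806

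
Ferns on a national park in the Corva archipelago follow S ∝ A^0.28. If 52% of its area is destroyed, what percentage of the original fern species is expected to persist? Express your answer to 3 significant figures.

81.4%

S_new/S_old = (A_new/A_old)^z = 0.48^0.28
= exp(0.28 × ln 0.48) = exp(0.28 × -0.7340) = exp(-0.2055) ≈ 0.8142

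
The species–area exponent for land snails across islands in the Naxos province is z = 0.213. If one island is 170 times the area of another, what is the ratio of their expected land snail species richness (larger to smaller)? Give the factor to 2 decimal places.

S₂/S₁ = (A₂/A₁)^z = 170^0.213
ln(S₂/S₁) = 0.213 × ln 170 = 0.213 × 5.1358 = 1.0939
S₂/S₁ = e^1.0939 ≈ 2.986

2.99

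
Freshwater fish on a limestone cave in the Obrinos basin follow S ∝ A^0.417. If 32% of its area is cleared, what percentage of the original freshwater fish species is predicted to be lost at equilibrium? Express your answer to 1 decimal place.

S_new/S_old = (A_new/A_old)^z = 0.68^0.417
= exp(0.417 × ln 0.68) = exp(0.417 × -0.3857) = exp(-0.1608) ≈ 0.8514
Fraction lost = 1 − 0.8514 = 0.1486

14.9%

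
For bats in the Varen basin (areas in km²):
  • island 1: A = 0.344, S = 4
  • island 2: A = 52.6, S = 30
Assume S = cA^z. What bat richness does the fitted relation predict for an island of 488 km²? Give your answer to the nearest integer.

z = ln(30/4) / ln(52.6/0.344) = 2.0149 / 5.0298 = 0.4006
c = 4 / 0.344^0.4006 = 4 / 0.6522 = 6.134
S₃ = 6.134 × 488^0.4006 = 6.134 × 11.94 ≈ 73.23

73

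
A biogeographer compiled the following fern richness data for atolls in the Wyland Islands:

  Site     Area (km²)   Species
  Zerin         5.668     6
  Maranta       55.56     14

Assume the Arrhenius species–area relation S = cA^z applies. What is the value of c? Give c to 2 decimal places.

3.15

z = ln(S₂/S₁) / ln(A₂/A₁) = ln(14/6) / ln(55.56/5.668) = 0.8473 / 2.2826 = 0.3712
c = S₁ / A₁^z = 6 / 5.668^0.3712 = 6 / 1.904 = 3.151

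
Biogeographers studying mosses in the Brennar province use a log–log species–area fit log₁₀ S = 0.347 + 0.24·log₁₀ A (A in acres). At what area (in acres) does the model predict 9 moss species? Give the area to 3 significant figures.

339 acres

9 = 2.223 × A^0.24  ⇒  A^0.24 = 9/2.223 = 4.048
ln A = ln(4.048) / 0.24 = 1.3982 / 0.24 = 5.8259
A = e^5.8259 ≈ 339 acres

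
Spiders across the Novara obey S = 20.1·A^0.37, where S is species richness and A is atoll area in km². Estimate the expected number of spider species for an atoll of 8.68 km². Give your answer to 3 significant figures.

S = 20.1 × 8.68^0.37 = 20.1 × 2.225 ≈ 44.71

44.7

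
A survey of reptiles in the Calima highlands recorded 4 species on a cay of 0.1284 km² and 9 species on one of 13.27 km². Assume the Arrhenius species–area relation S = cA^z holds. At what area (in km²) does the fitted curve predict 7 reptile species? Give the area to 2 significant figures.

3.2 km²

z = ln(9/4) / ln(13.27/0.1284) = 0.8109 / 4.6381 = 0.1748
c = 4 / 0.1284^0.1748 = 4 / 0.6985 = 5.727
A = (7/5.727)^(1/0.1748) ⇒ ln A = ln(1.222)/0.1748 = 1.1481
A = e^1.1481 ≈ 3.152 km²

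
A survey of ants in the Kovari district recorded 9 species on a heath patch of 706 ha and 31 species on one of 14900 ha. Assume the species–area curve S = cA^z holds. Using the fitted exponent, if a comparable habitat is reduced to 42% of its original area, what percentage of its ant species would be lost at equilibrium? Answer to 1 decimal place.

z = ln(31/9) / ln(14900/706) = 1.2368 / 3.0495 = 0.4056
S_new/S_old = (A_new/A_old)^z = 0.42^0.4056 = exp(0.4056 × -0.8675) = 0.7034
Fraction lost = 1 − 0.7034 = 0.2966

29.7%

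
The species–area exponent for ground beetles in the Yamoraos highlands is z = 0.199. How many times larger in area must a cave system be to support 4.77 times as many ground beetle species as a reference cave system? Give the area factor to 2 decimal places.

(A₂/A₁)^0.199 = 4.77, so A₂/A₁ = 4.77^(1/0.199) = 4.77^5.025
ln(A₂/A₁) = ln 4.77 / 0.199 = 1.5623 / 0.199 = 7.8510
A₂/A₁ = e^7.8510 ≈ 2568

2568.27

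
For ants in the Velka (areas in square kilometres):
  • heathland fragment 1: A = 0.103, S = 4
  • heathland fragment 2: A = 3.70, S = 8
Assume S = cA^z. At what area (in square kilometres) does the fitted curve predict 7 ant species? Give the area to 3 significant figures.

1.86 square kilometres

z = ln(8/4) / ln(3.7/0.103) = 0.6931 / 3.5814 = 0.1935
c = 4 / 0.103^0.1935 = 4 / 0.6441 = 6.21
A = (7/6.21)^(1/0.1935) ⇒ ln A = ln(1.127)/0.1935 = 0.6184
A = e^0.6184 ≈ 1.856 square kilometres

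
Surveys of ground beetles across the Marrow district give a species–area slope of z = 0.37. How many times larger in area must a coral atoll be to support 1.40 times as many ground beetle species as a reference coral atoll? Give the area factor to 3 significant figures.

(A₂/A₁)^0.37 = 1.4, so A₂/A₁ = 1.4^(1/0.37) = 1.4^2.703
ln(A₂/A₁) = ln 1.4 / 0.37 = 0.3365 / 0.37 = 0.9094
A₂/A₁ = e^0.9094 ≈ 2.483

2.48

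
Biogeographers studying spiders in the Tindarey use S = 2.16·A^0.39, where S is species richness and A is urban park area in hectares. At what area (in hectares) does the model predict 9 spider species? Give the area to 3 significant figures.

38.8 hectares

9 = 2.16 × A^0.39  ⇒  A^0.39 = 9/2.16 = 4.167
ln A = ln(4.167) / 0.39 = 1.4271 / 0.39 = 3.6593
A = e^3.6593 ≈ 38.83 hectares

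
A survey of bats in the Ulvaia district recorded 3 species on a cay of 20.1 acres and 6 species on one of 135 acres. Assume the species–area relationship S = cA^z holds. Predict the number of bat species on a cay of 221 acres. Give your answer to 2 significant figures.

z = ln(6/3) / ln(135/20.1) = 0.6931 / 1.9046 = 0.3639
c = 3 / 20.1^0.3639 = 3 / 2.98 = 1.007
S₃ = 1.007 × 221^0.3639 = 1.007 × 7.132 ≈ 7.179

7.2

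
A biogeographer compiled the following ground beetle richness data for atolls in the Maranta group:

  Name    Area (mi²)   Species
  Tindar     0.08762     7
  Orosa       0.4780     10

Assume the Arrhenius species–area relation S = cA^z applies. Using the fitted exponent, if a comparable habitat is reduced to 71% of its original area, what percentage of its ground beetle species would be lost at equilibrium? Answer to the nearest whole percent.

z = ln(10/7) / ln(0.478/0.08762) = 0.3567 / 1.6966 = 0.2102
S_new/S_old = (A_new/A_old)^z = 0.71^0.2102 = exp(0.2102 × -0.3425) = 0.9305
Fraction lost = 1 − 0.9305 = 0.06947

7%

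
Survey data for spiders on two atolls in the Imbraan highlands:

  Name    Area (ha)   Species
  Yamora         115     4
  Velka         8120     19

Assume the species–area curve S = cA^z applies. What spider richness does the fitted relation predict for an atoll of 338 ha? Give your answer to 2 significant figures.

5.9

z = ln(19/4) / ln(8120/115) = 1.5581 / 4.2572 = 0.3660
c = 4 / 115^0.3660 = 4 / 5.678 = 0.7044
S₃ = 0.7044 × 338^0.3660 = 0.7044 × 8.426 ≈ 5.935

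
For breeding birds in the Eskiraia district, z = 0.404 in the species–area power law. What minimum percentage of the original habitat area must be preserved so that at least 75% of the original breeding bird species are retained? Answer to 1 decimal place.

Need (A_new/A_old)^0.404 = 0.75, so A_new/A_old = 0.75^(1/0.404) = 0.75^2.475
ln(A_new/A_old) = ln 0.75 / 0.404 = -0.2877 / 0.404 = -0.7121
A_new/A_old = e^-0.7121 ≈ 0.4906

49.1%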